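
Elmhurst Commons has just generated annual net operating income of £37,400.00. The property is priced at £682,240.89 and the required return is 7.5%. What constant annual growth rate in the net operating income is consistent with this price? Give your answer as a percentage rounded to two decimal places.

P = D₀(1+g)/(r−g) ⇒ P(r−g) = D₀(1+g) ⇒ g(P+D₀) = P·r − D₀
g = (P·r − D₀)/(P + D₀) = (£682,240.89×0.075 − £37,400.00) / (£682,240.89 + £37,400.00) = 0.019132

1.91%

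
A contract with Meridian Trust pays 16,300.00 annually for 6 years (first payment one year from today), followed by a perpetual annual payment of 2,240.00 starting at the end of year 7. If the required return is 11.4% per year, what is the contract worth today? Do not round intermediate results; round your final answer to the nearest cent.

78451.32

PV of 6-year annuity: 16,300.00 × [1 − (1+0.114)^−6] / 0.114 = 68170.39708
Perpetuity value at year 6: 2,240.00 / 0.114 = 19649.12281
PV of perpetuity: 19649.12281 / (1+0.114)^6 = 10280.92100
Total PV = 68170.39708 + 10280.92100 = 78451.31808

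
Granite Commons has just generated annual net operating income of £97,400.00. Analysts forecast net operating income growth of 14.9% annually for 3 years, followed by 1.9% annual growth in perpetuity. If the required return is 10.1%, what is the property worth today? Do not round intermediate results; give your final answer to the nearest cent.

£1694106.48

D_1 = 111912.60000
D_2 = 128587.57740
D_3 = 147747.12643
Terminal value at year 3: TV = D_3×(1+g_2)/(r−g_2) = 150554.32183/0.082 = 1836028.31506
P_0 = D_1/(1+r)^1 + D_2/(1+r)^2 + D_3/(1+r)^3 + TV/(1+r)^3
    = 101646.32153 + 106077.76879 + 110702.41266 + 1375679.98167 = 1694106.48464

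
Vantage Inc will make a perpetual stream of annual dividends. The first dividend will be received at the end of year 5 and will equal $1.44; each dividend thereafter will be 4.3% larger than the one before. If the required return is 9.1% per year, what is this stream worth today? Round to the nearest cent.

$21.17

Value at end of year 4: C₁ / (r − g) = $1.44 / (0.091 − 0.043) = $30.0000
Discount to today: PV = $30.0000 / (1 + 0.091)^4 = $30.0000 / 1.416769 = $21.17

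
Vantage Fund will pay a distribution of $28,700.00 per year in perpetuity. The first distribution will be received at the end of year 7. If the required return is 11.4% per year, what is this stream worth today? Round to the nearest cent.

Value at end of year 6: C / r = $28,700.00 / 0.114 = $251,754.3860
Discount to today: PV = $251,754.3860 / (1 + 0.114)^6 = $251,754.3860 / 1.911222 = $131,724.30

$131724.30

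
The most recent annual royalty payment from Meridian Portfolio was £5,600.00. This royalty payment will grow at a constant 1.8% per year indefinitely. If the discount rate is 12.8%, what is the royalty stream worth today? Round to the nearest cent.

£51825.45

D₁ = D₀ × (1 + g) = £5,600.00 × 1.018 = £5,700.8000
Growing perpetuity: P = D₁ / (r − g) = £5,700.8000 / (0.128 − 0.018) = £51,825.45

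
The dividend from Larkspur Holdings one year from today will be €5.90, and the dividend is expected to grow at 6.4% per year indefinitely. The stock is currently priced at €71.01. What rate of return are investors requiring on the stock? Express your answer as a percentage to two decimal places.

P = D₁/(r − g) ⇒ r = D₁/P + g = €5.9000/€71.01 + 0.064 = 0.083087 + 0.064 = 0.147087

14.71%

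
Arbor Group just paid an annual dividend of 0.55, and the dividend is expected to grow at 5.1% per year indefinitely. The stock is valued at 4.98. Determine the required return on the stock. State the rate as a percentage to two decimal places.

D₁ = 0.55 × 1.051 = 0.5781
P = D₁/(r − g) ⇒ r = D₁/P + g = 0.5781/4.98 + 0.051 = 0.116074 + 0.051 = 0.167074

16.71%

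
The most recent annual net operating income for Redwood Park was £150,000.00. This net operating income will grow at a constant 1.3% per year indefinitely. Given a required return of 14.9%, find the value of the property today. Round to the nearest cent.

£1117279.41

D₁ = D₀ × (1 + g) = £150,000.00 × 1.013 = £151,950.0000
Growing perpetuity: P = D₁ / (r − g) = £151,950.0000 / (0.149 − 0.013) = £1,117,279.41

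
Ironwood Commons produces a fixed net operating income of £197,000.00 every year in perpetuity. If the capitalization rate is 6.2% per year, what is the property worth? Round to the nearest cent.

Level perpetuity: PV = C / r = £197,000.00 / 0.062 = £3,177,419.35

£3177419.35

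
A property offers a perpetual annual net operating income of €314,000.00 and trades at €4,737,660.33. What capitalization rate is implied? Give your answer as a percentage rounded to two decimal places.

6.63%

P = C/r ⇒ r = C/P = €314,000.00/€4,737,660.33 = 0.066277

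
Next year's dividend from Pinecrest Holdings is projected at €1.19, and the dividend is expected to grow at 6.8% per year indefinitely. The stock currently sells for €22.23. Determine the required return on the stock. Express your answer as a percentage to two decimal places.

12.15%

P = D₁/(r − g) ⇒ r = D₁/P + g = €1.1900/€22.23 + 0.068 = 0.053531 + 0.068 = 0.121531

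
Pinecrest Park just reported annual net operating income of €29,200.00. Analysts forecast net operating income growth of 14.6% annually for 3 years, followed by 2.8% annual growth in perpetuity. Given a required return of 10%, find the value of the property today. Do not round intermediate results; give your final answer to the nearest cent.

€566565.16

D_1 = 33463.20000
D_2 = 38348.82720
D_3 = 43947.75597
Terminal value at year 3: TV = D_3×(1+g_2)/(r−g_2) = 45178.29314/0.072 = 627476.29359
P_0 = D_1/(1+r)^1 + D_2/(1+r)^2 + D_3/(1+r)^3 + TV/(1+r)^3
    = 30421.09091 + 31693.24562 + 33018.59953 + 471432.22659 = 566565.16264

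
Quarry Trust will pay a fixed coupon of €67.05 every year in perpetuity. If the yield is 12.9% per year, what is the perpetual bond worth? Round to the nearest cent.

Level perpetuity: PV = C / r = €67.05 / 0.129 = €519.77

€519.77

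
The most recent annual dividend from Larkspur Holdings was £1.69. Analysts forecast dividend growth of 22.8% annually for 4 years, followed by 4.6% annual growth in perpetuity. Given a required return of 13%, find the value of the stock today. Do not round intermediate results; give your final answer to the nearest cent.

D_1 = 2.07532
D_2 = 2.54849
D_3 = 3.12955
D_4 = 3.84309
Terminal value at year 4: TV = D_4×(1+g_2)/(r−g_2) = 4.01987/0.084 = 47.85558
P_0 = D_1/(1+r)^1 + D_2/(1+r)^2 + D_3/(1+r)^3 + D_4/(1+r)^4 + TV/(1+r)^4
    = 1.83657 + 1.99584 + 2.16893 + 2.35704 + 29.35072 = 37.70910

£37.71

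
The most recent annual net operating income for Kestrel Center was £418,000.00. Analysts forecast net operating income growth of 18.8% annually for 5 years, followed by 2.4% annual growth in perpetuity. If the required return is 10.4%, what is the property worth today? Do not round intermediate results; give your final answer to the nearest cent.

£10338412.97

D_1 = 496584.00000
D_2 = 589941.79200
D_3 = 700850.84890
D_4 = 832610.80849
D_5 = 989141.64048
Terminal value at year 5: TV = D_5×(1+g_2)/(r−g_2) = 1012881.03986/0.08 = 12661012.99820
P_0 = D_1/(1+r)^1 + D_2/(1+r)^2 + D_3/(1+r)^3 + D_4/(1+r)^4 + D_5/(1+r)^5 + TV/(1+r)^5
    = 449804.34783 + 484028.59168 + 520856.85409 + 560487.26690 + 603133.03721 + 7720102.87632 = 10338412.97404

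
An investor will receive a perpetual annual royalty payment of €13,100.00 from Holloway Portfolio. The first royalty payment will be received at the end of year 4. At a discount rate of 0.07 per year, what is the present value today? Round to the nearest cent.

€152764.32

Value at end of year 3: C / r = €13,100.00 / 0.07 = €187,142.8571
Discount to today: PV = €187,142.8571 / (1 + 0.07)^3 = €187,142.8571 / 1.225043 = €152,764.32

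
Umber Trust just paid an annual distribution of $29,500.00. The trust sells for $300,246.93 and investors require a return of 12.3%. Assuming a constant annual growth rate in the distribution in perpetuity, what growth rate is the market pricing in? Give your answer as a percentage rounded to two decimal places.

2.25%

P = D₀(1+g)/(r−g) ⇒ P(r−g) = D₀(1+g) ⇒ g(P+D₀) = P·r − D₀
g = (P·r − D₀)/(P + D₀) = ($300,246.93×0.123 − $29,500.00) / ($300,246.93 + $29,500.00) = 0.022534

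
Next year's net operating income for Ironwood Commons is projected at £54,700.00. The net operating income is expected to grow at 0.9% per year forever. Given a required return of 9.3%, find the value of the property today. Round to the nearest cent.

£651190.48

Growing perpetuity: P = D₁ / (r − g) = £54,700.0000 / (0.093 − 0.009) = £651,190.48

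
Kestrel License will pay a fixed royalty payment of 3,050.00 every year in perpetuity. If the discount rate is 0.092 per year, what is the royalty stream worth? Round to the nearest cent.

33152.17

Level perpetuity: PV = C / r = 3,050.00 / 0.092 = 33,152.17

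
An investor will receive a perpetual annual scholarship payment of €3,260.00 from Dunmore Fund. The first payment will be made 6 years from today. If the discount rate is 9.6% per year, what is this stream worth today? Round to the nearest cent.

Value at end of year 5: C / r = €3,260.00 / 0.096 = €33,958.3333
Discount to today: PV = €33,958.3333 / (1 + 0.096)^5 = €33,958.3333 / 1.581440 = €21,473.04

€21473.04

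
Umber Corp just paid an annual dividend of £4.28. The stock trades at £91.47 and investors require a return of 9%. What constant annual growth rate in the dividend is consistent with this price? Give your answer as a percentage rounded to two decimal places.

P = D₀(1+g)/(r−g) ⇒ P(r−g) = D₀(1+g) ⇒ g(P+D₀) = P·r − D₀
g = (P·r − D₀)/(P + D₀) = (£91.47×0.09 − £4.28) / (£91.47 + £4.28) = 0.041277

4.13%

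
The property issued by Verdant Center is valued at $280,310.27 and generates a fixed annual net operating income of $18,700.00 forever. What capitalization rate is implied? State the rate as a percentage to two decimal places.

6.67%

P = C/r ⇒ r = C/P = $18,700.00/$280,310.27 = 0.066712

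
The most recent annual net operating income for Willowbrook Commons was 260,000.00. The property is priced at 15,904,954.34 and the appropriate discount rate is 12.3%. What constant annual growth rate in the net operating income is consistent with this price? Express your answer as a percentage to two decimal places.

10.49%

P = D₀(1+g)/(r−g) ⇒ P(r−g) = D₀(1+g) ⇒ g(P+D₀) = P·r − D₀
g = (P·r − D₀)/(P + D₀) = (15,904,954.34×0.123 − 260,000.00) / (15,904,954.34 + 260,000.00) = 0.104937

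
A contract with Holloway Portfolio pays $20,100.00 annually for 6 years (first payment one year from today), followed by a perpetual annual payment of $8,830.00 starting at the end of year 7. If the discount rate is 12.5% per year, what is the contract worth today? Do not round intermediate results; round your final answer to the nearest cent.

PV of 6-year annuity: $20,100.00 × [1 − (1+0.125)^−6] / 0.125 = 81482.15437
Perpetuity value at year 6: $8,830.00 / 0.125 = 70640.00000
PV of perpetuity: 70640.00000 / (1+0.125)^6 = 34844.60582
Total PV = 81482.15437 + 34844.60582 = 116326.76019

$116326.76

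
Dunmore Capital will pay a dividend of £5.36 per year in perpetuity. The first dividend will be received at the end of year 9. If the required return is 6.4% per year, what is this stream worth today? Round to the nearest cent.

£50.99

Value at end of year 8: C / r = £5.36 / 0.064 = £83.7500
Discount to today: PV = £83.7500 / (1 + 0.064)^8 = £83.7500 / 1.642605 = £50.99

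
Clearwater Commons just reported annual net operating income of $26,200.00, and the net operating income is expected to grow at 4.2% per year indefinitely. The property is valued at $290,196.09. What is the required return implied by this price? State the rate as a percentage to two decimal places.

13.61%

D₁ = $26,200.00 × 1.042 = $27,300.4000
P = D₁/(r − g) ⇒ r = D₁/P + g = $27,300.4000/$290,196.09 + 0.042 = 0.094076 + 0.042 = 0.136076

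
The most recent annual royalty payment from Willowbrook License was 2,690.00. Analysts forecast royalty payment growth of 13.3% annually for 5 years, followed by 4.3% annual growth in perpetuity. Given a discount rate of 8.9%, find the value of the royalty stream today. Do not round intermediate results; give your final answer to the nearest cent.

89522.19

D_1 = 3047.77000
D_2 = 3453.12341
D_3 = 3912.38882
D_4 = 4432.73654
D_5 = 5022.29050
Terminal value at year 5: TV = D_5×(1+g_2)/(r−g_2) = 5238.24899/0.046 = 113874.97800
P_0 = D_1/(1+r)^1 + D_2/(1+r)^2 + D_3/(1+r)^3 + D_4/(1+r)^4 + D_5/(1+r)^5 + TV/(1+r)^5
    = 2798.68687 + 2911.76513 + 3029.41220 + 3151.81269 + 3279.15866 + 74351.35836 = 89522.19392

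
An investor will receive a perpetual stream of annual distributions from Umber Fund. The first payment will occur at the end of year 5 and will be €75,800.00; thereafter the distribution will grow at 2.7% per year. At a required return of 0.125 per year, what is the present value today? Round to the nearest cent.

€482873.13

Value at end of year 4: C₁ / (r − g) = €75,800.00 / (0.125 − 0.027) = €773,469.3878
Discount to today: PV = €773,469.3878 / (1 + 0.125)^4 = €773,469.3878 / 1.601807 = €482,873.13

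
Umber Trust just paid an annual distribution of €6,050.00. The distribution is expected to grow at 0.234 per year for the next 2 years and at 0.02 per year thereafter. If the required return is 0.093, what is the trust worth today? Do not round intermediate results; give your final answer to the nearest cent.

€122293.42

D_1 = 7465.70000
D_2 = 9212.67380
Terminal value at year 2: TV = D_2×(1+g_2)/(r−g_2) = 9396.92728/0.073 = 128725.03118
P_0 = D_1/(1+r)^1 + D_2/(1+r)^2 + TV/(1+r)^2
    = 6830.46661 + 7711.61555 + 107751.34050 = 122293.42265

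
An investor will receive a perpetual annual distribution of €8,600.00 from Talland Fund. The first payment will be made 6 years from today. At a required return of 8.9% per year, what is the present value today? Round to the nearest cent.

€63091.24

Value at end of year 5: C / r = €8,600.00 / 0.089 = €96,629.2135
Discount to today: PV = €96,629.2135 / (1 + 0.089)^5 = €96,629.2135 / 1.531579 = €63,091.24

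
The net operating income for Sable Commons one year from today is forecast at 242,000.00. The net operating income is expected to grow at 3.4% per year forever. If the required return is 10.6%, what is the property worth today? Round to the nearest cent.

3361111.11

Growing perpetuity: P = D₁ / (r − g) = 242,000.0000 / (0.106 − 0.034) = 3,361,111.11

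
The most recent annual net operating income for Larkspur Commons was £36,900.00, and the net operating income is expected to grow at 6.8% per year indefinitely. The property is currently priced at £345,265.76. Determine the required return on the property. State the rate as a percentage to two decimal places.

D₁ = £36,900.00 × 1.068 = £39,409.2000
P = D₁/(r − g) ⇒ r = D₁/P + g = £39,409.2000/£345,265.76 + 0.068 = 0.114142 + 0.068 = 0.182142

18.21%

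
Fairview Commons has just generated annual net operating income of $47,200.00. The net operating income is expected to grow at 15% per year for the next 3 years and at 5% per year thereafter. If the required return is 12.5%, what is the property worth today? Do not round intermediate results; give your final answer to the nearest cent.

D_1 = 54280.00000
D_2 = 62422.00000
D_3 = 71785.30000
Terminal value at year 3: TV = D_3×(1+g_2)/(r−g_2) = 75374.56500/0.075 = 1004994.20000
P_0 = D_1/(1+r)^1 + D_2/(1+r)^2 + D_3/(1+r)^3 + TV/(1+r)^3
    = 48248.88889 + 49321.08642 + 50417.11056 + 705839.54787 = 853826.63374

$853826.63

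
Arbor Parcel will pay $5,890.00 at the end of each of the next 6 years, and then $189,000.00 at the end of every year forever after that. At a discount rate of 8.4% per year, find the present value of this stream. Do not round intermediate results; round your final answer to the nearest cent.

PV of 6-year annuity: $5,890.00 × [1 − (1+0.084)^−6] / 0.084 = 26901.48046
Perpetuity value at year 6: $189,000.00 / 0.084 = 2250000.00000
PV of perpetuity: 2250000.00000 / (1+0.084)^6 = 1386777.62178
Total PV = 26901.48046 + 1386777.62178 = 1413679.10225

$1413679.10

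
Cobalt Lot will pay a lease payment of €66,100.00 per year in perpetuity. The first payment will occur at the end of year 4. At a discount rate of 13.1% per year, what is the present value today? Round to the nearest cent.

Value at end of year 3: C / r = €66,100.00 / 0.131 = €504,580.1527
Discount to today: PV = €504,580.1527 / (1 + 0.131)^3 = €504,580.1527 / 1.446731 = €348,772.59

€348772.59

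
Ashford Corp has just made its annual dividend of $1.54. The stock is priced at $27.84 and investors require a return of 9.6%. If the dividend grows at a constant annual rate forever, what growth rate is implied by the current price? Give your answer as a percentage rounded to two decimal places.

3.86%

P = D₀(1+g)/(r−g) ⇒ P(r−g) = D₀(1+g) ⇒ g(P+D₀) = P·r − D₀
g = (P·r − D₀)/(P + D₀) = ($27.84×0.096 − $1.54) / ($27.84 + $1.54) = 0.038551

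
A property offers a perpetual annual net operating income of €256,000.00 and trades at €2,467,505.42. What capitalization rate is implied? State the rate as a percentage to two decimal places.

P = C/r ⇒ r = C/P = €256,000.00/€2,467,505.42 = 0.103749

10.37%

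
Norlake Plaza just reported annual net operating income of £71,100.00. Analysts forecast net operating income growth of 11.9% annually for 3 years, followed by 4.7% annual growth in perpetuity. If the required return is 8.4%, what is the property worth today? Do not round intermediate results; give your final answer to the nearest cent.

£2440554.06

D_1 = 79560.90000
D_2 = 89028.64710
D_3 = 99623.05610
Terminal value at year 3: TV = D_3×(1+g_2)/(r−g_2) = 104305.33974/0.037 = 2819063.23627
P_0 = D_1/(1+r)^1 + D_2/(1+r)^2 + D_3/(1+r)^3 + TV/(1+r)^3
    = 73395.66421 + 75765.45041 + 78211.75186 + 2213181.19441 = 2440554.06088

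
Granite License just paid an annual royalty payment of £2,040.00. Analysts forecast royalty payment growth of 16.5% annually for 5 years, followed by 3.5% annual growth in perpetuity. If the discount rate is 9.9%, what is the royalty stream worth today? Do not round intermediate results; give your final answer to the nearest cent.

£56351.88

D_1 = 2376.60000
D_2 = 2768.73900
D_3 = 3225.58093
D_4 = 3757.80179
D_5 = 4377.83908
Terminal value at year 5: TV = D_5×(1+g_2)/(r−g_2) = 4531.06345/0.064 = 70797.86644
P_0 = D_1/(1+r)^1 + D_2/(1+r)^2 + D_3/(1+r)^3 + D_4/(1+r)^4 + D_5/(1+r)^5 + TV/(1+r)^5
    = 2162.51137 + 2292.38012 + 2430.04808 + 2575.98363 + 2730.68329 + 44160.26877 = 56351.87526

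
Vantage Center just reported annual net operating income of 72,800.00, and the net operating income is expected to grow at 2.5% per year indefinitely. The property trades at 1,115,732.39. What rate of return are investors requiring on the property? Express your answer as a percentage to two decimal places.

9.19%

D₁ = 72,800.00 × 1.025 = 74,620.0000
P = D₁/(r − g) ⇒ r = D₁/P + g = 74,620.0000/1,115,732.39 + 0.025 = 0.066880 + 0.025 = 0.091880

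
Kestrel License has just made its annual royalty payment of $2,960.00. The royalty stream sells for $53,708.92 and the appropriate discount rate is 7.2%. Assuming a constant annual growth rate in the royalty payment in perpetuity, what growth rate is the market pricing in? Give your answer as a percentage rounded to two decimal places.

P = D₀(1+g)/(r−g) ⇒ P(r−g) = D₀(1+g) ⇒ g(P+D₀) = P·r − D₀
g = (P·r − D₀)/(P + D₀) = ($53,708.92×0.072 − $2,960.00) / ($53,708.92 + $2,960.00) = 0.016006

1.60%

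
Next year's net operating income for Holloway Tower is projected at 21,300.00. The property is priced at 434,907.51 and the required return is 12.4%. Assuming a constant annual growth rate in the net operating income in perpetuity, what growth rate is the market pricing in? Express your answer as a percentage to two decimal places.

P = D₁/(r−g) ⇒ g = r − D₁/P = 0.124 − 21,300.00/434,907.51 = 0.075024

7.50%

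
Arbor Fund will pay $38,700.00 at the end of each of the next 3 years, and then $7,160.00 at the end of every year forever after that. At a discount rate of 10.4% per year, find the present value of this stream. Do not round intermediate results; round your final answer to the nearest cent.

PV of 3-year annuity: $38,700.00 × [1 − (1+0.104)^−3] / 0.104 = 95567.45877
Perpetuity value at year 3: $7,160.00 / 0.104 = 68846.15385
PV of perpetuity: 68846.15385 / (1+0.104)^3 = 51164.93925
Total PV = 95567.45877 + 51164.93925 = 146732.39802

$146732.40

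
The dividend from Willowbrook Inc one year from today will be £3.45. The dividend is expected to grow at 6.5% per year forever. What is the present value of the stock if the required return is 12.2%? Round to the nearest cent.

£60.53

Growing perpetuity: P = D₁ / (r − g) = £3.4500 / (0.122 − 0.065) = £60.53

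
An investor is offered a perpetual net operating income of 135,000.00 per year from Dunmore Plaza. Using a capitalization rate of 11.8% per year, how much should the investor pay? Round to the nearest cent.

1144067.80

Level perpetuity: PV = C / r = 135,000.00 / 0.118 = 1,144,067.80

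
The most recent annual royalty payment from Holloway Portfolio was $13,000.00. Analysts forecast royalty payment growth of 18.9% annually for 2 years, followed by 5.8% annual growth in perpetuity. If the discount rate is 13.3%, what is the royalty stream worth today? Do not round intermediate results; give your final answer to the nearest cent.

$229922.31

D_1 = 15457.00000
D_2 = 18378.37300
Terminal value at year 2: TV = D_2×(1+g_2)/(r−g_2) = 19444.31863/0.075 = 259257.58179
P_0 = D_1/(1+r)^1 + D_2/(1+r)^2 + TV/(1+r)^2
    = 13642.54192 + 14316.84232 + 201962.92232 = 229922.30656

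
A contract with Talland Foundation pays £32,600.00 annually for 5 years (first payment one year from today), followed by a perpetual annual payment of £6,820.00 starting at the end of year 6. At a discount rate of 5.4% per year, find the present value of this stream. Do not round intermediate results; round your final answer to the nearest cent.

PV of 5-year annuity: £32,600.00 × [1 − (1+0.054)^−5] / 0.054 = 139593.85357
Perpetuity value at year 5: £6,820.00 / 0.054 = 126296.29630
PV of perpetuity: 126296.29630 / (1+0.054)^5 = 97092.91957
Total PV = 139593.85357 + 97092.91957 = 236686.77313

£236686.77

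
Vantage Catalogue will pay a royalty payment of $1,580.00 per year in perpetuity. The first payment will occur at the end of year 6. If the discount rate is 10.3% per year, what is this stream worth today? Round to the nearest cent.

Value at end of year 5: C / r = $1,580.00 / 0.103 = $15,339.8058
Discount to today: PV = $15,339.8058 / (1 + 0.103)^5 = $15,339.8058 / 1.632592 = $9,395.98

$9395.98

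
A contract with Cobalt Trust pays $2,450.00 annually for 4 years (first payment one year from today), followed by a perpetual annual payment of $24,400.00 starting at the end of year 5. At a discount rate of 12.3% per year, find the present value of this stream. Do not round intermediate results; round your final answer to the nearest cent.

$132123.23

PV of 4-year annuity: $2,450.00 × [1 − (1+0.123)^−4] / 0.123 = 7394.73123
Perpetuity value at year 4: $24,400.00 / 0.123 = 198373.98374
PV of perpetuity: 198373.98374 / (1+0.123)^4 = 124728.49723
Total PV = 7394.73123 + 124728.49723 = 132123.22846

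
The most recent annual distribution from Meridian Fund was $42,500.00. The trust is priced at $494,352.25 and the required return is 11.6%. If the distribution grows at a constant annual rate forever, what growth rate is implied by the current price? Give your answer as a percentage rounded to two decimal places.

2.77%

P = D₀(1+g)/(r−g) ⇒ P(r−g) = D₀(1+g) ⇒ g(P+D₀) = P·r − D₀
g = (P·r − D₀)/(P + D₀) = ($494,352.25×0.116 − $42,500.00) / ($494,352.25 + $42,500.00) = 0.027652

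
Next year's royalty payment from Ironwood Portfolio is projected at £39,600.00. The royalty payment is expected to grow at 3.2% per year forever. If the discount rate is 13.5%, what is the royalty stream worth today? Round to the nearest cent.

£384466.02

Growing perpetuity: P = D₁ / (r − g) = £39,600.0000 / (0.135 − 0.032) = £384,466.02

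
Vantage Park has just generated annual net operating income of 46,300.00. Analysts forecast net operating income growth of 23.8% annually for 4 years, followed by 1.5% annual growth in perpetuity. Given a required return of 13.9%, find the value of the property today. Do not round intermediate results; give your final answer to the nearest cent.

D_1 = 57319.40000
D_2 = 70961.41720
D_3 = 87850.23449
D_4 = 108758.59030
Terminal value at year 4: TV = D_4×(1+g_2)/(r−g_2) = 110389.96916/0.124 = 890241.68676
P_0 = D_1/(1+r)^1 + D_2/(1+r)^2 + D_3/(1+r)^3 + D_4/(1+r)^4 + TV/(1+r)^4
    = 50324.31958 + 54698.42637 + 59452.72331 + 64620.25589 + 528948.06231 = 758043.78746

758043.79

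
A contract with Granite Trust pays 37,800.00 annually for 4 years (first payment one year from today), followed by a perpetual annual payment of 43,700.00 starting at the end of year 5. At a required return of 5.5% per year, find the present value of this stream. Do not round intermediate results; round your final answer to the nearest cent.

PV of 4-year annuity: 37,800.00 × [1 − (1+0.055)^−4] / 0.055 = 132494.67460
Perpetuity value at year 4: 43,700.00 / 0.055 = 794545.45455
PV of perpetuity: 794545.45455 / (1+0.055)^4 = 641370.39422
Total PV = 132494.67460 + 641370.39422 = 773865.06883

773865.07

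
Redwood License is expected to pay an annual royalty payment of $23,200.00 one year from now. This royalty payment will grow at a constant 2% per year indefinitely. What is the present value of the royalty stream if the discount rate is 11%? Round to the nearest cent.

Growing perpetuity: P = D₁ / (r − g) = $23,200.0000 / (0.11 − 0.02) = $257,777.78

$257777.78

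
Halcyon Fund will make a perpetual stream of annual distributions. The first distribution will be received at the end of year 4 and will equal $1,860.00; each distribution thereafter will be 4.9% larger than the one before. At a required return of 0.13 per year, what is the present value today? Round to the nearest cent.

$15914.49

Value at end of year 3: C₁ / (r − g) = $1,860.00 / (0.13 − 0.049) = $22,962.9630
Discount to today: PV = $22,962.9630 / (1 + 0.13)^3 = $22,962.9630 / 1.442897 = $15,914.49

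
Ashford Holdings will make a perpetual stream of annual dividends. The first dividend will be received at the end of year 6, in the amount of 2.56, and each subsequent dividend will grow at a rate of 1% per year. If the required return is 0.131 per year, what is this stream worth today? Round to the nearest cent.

Value at end of year 5: C₁ / (r − g) = 2.56 / (0.131 − 0.01) = 21.1570
Discount to today: PV = 21.1570 / (1 + 0.131)^5 = 21.1570 / 1.850602 = 11.43

11.43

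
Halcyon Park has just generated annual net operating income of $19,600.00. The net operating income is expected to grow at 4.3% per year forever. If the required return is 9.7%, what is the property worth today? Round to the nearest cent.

$378570.37

D₁ = D₀ × (1 + g) = $19,600.00 × 1.043 = $20,442.8000
Growing perpetuity: P = D₁ / (r − g) = $20,442.8000 / (0.097 − 0.043) = $378,570.37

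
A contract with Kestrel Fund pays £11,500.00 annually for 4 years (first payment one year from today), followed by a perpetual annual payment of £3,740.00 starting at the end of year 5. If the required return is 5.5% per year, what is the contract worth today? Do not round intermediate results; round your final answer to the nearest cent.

£95199.96

PV of 4-year annuity: £11,500.00 × [1 − (1+0.055)^−4] / 0.055 = 40309.22640
Perpetuity value at year 4: £3,740.00 / 0.055 = 68000.00000
PV of perpetuity: 68000.00000 / (1+0.055)^4 = 54890.73854
Total PV = 40309.22640 + 54890.73854 = 95199.96494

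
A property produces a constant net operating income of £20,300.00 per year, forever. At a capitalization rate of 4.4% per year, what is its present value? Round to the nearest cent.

£461363.64

Level perpetuity: PV = C / r = £20,300.00 / 0.044 = £461,363.64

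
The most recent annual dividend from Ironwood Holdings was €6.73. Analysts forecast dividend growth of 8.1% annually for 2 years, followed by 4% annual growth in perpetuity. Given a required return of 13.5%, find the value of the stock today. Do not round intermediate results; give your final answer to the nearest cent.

€79.35

D_1 = 7.27513
D_2 = 7.86442
Terminal value at year 2: TV = D_2×(1+g_2)/(r−g_2) = 8.17899/0.095 = 86.09465
P_0 = D_1/(1+r)^1 + D_2/(1+r)^2 + TV/(1+r)^2
    = 6.40981 + 6.10485 + 66.83200 = 79.34665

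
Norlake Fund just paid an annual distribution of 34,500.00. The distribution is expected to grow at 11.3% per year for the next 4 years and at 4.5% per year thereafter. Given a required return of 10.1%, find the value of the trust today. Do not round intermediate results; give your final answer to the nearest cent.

814125.62

D_1 = 38398.50000
D_2 = 42737.53050
D_3 = 47566.87145
D_4 = 52941.92792
Terminal value at year 4: TV = D_4×(1+g_2)/(r−g_2) = 55324.31468/0.056 = 987934.19065
P_0 = D_1/(1+r)^1 + D_2/(1+r)^2 + D_3/(1+r)^3 + D_4/(1+r)^4 + TV/(1+r)^4
    = 34876.02180 + 35256.14193 + 35640.40505 + 36028.85634 + 672324.19412 = 814125.61923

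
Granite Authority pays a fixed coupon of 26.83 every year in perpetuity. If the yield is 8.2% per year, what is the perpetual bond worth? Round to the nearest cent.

Level perpetuity: PV = C / r = 26.83 / 0.082 = 327.20

327.20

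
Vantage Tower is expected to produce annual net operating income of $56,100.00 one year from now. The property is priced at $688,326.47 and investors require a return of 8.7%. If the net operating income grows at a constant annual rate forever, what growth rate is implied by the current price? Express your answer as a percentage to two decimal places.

0.55%

P = D₁/(r−g) ⇒ g = r − D₁/P = 0.087 − $56,100.00/$688,326.47 = 0.005498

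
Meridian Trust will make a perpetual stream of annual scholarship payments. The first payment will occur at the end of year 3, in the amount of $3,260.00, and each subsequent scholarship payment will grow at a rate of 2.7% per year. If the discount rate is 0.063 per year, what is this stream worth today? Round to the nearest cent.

Value at end of year 2: C₁ / (r − g) = $3,260.00 / (0.063 − 0.027) = $90,555.5556
Discount to today: PV = $90,555.5556 / (1 + 0.063)^2 = $90,555.5556 / 1.129969 = $80,139.86

$80139.86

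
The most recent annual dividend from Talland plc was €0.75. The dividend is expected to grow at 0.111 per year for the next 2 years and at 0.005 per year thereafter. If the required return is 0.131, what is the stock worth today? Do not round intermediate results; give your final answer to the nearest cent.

€7.23

D_1 = 0.83325
D_2 = 0.92574
Terminal value at year 2: TV = D_2×(1+g_2)/(r−g_2) = 0.93037/0.126 = 7.38388
P_0 = D_1/(1+r)^1 + D_2/(1+r)^2 + TV/(1+r)^2
    = 0.73674 + 0.72371 + 5.77244 = 7.23289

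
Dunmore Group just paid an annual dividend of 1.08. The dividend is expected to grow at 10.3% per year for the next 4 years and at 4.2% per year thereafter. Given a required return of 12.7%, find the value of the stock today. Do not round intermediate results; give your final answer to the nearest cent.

16.24

D_1 = 1.19124
D_2 = 1.31394
D_3 = 1.44927
D_4 = 1.59855
Terminal value at year 4: TV = D_4×(1+g_2)/(r−g_2) = 1.66569/0.085 = 19.59632
P_0 = D_1/(1+r)^1 + D_2/(1+r)^2 + D_3/(1+r)^3 + D_4/(1+r)^4 + TV/(1+r)^4
    = 1.05700 + 1.03449 + 1.01246 + 0.99090 + 12.14728 = 16.24213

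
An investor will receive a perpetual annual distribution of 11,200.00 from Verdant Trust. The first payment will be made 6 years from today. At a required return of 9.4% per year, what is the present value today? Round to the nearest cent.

Value at end of year 5: C / r = 11,200.00 / 0.094 = 119,148.9362
Discount to today: PV = 119,148.9362 / (1 + 0.094)^5 = 119,148.9362 / 1.567064 = 76,033.25

76033.25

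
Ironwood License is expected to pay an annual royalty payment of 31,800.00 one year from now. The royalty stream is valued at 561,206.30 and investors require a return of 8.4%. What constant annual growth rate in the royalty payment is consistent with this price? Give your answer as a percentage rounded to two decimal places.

P = D₁/(r−g) ⇒ g = r − D₁/P = 0.084 − 31,800.00/561,206.30 = 0.027336

2.73%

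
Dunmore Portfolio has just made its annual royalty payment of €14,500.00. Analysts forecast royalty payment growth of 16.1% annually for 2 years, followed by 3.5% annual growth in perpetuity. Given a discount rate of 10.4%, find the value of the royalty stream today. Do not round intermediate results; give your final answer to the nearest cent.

€271823.61

D_1 = 16834.50000
D_2 = 19544.85450
Terminal value at year 2: TV = D_2×(1+g_2)/(r−g_2) = 20228.92441/0.069 = 293172.81750
P_0 = D_1/(1+r)^1 + D_2/(1+r)^2 + TV/(1+r)^2
    = 15248.64130 + 16035.93528 + 240539.02927 = 271823.60586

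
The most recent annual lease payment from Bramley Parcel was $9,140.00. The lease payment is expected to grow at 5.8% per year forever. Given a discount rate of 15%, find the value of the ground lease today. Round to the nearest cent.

D₁ = D₀ × (1 + g) = $9,140.00 × 1.058 = $9,670.1200
Growing perpetuity: P = D₁ / (r − g) = $9,670.1200 / (0.15 − 0.058) = $105,110.00

$105110.00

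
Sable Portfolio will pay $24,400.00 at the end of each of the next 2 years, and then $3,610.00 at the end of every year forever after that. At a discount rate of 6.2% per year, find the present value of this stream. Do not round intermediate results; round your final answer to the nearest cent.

PV of 2-year annuity: $24,400.00 × [1 − (1+0.062)^−2] / 0.062 = 44609.71553
Perpetuity value at year 2: $3,610.00 / 0.062 = 58225.80645
PV of perpetuity: 58225.80645 / (1+0.062)^2 = 51625.76247
Total PV = 44609.71553 + 51625.76247 = 96235.47800

$96235.48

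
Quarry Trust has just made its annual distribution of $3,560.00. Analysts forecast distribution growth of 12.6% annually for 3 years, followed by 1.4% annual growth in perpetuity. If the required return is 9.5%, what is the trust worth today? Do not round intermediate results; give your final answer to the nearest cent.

$59755.35

D_1 = 4008.56000
D_2 = 4513.63856
D_3 = 5082.35702
Terminal value at year 3: TV = D_3×(1+g_2)/(r−g_2) = 5153.51002/0.081 = 63623.58045
P_0 = D_1/(1+r)^1 + D_2/(1+r)^2 + D_3/(1+r)^3 + TV/(1+r)^3
    = 3660.78539 + 3764.42406 + 3870.99680 + 48459.14509 = 59755.35134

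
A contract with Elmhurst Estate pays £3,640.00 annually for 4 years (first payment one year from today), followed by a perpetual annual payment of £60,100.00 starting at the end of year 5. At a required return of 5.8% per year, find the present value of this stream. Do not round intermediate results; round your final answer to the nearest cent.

PV of 4-year annuity: £3,640.00 × [1 − (1+0.058)^−4] / 0.058 = 12670.96340
Perpetuity value at year 4: £60,100.00 / 0.058 = 1036206.89655
PV of perpetuity: 1036206.89655 / (1+0.058)^4 = 826996.75917
Total PV = 12670.96340 + 826996.75917 = 839667.72256

£839667.72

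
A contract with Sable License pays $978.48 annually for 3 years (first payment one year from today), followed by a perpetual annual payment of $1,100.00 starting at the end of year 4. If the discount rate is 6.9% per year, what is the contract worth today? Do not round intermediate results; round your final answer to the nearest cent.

PV of 3-year annuity: $978.48 × [1 − (1+0.069)^−3] / 0.069 = 2572.53953
Perpetuity value at year 3: $1,100.00 / 0.069 = 15942.02899
PV of perpetuity: 15942.02899 / (1+0.069)^3 = 13049.99901
Total PV = 2572.53953 + 13049.99901 = 15622.53855

$15622.54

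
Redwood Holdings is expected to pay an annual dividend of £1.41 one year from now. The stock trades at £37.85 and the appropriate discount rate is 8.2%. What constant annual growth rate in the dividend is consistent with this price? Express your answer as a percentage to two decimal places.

P = D₁/(r−g) ⇒ g = r − D₁/P = 0.082 − £1.41/£37.85 = 0.044748

4.47%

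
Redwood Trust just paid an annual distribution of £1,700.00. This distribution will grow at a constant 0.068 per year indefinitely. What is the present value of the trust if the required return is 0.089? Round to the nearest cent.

£86457.14

D₁ = D₀ × (1 + g) = £1,700.00 × 1.068 = £1,815.6000
Growing perpetuity: P = D₁ / (r − g) = £1,815.6000 / (0.089 − 0.068) = £86,457.14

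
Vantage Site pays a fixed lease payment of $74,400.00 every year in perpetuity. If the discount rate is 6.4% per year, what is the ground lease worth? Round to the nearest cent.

Level perpetuity: PV = C / r = $74,400.00 / 0.064 = $1,162,500.00

$1162500.00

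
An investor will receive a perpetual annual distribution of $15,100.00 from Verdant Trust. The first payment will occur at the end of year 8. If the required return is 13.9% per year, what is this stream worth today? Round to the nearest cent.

Value at end of year 7: C / r = $15,100.00 / 0.139 = $108,633.0935
Discount to today: PV = $108,633.0935 / (1 + 0.139)^7 = $108,633.0935 / 2.486944 = $43,681.35

$43681.35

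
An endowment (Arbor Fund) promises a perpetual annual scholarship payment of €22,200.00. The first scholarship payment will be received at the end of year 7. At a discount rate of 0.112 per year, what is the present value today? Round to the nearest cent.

€104834.98

Value at end of year 6: C / r = €22,200.00 / 0.112 = €198,214.2857
Discount to today: PV = €198,214.2857 / (1 + 0.112)^6 = €198,214.2857 / 1.890727 = €104,834.98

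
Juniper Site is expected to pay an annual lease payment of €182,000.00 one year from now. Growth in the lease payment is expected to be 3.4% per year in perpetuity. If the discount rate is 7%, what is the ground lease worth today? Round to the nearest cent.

€5055555.56

Growing perpetuity: P = D₁ / (r − g) = €182,000.0000 / (0.07 − 0.034) = €5,055,555.56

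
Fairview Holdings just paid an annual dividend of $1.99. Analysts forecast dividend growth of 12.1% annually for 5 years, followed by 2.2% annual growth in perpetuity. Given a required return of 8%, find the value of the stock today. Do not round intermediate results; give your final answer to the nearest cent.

D_1 = 2.23079
D_2 = 2.50072
D_3 = 2.80330
D_4 = 3.14250
D_5 = 3.52274
Terminal value at year 5: TV = D_5×(1+g_2)/(r−g_2) = 3.60024/0.058 = 62.07319
P_0 = D_1/(1+r)^1 + D_2/(1+r)^2 + D_3/(1+r)^3 + D_4/(1+r)^4 + D_5/(1+r)^5 + TV/(1+r)^5
    = 2.06555 + 2.14396 + 2.22535 + 2.30983 + 2.39752 + 42.24597 = 53.38818

$53.39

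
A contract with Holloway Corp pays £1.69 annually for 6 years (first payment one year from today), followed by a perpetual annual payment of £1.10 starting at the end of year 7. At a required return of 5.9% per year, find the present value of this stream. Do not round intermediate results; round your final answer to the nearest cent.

£21.55

PV of 6-year annuity: £1.69 × [1 − (1+0.059)^−6] / 0.059 = 8.33645
Perpetuity value at year 6: £1.10 / 0.059 = 18.64407
PV of perpetuity: 18.64407 / (1+0.059)^6 = 13.21797
Total PV = 8.33645 + 13.21797 = 21.55443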